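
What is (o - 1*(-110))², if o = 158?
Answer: 71824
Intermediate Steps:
(o - 1*(-110))² = (158 - 1*(-110))² = (158 + 110)² = 268² = 71824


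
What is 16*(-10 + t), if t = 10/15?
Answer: -448/3 ≈ -149.33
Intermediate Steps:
t = 2/3 (t = 10*(1/15) = 2/3 ≈ 0.66667)
16*(-10 + t) = 16*(-10 + 2/3) = 16*(-28/3) = -448/3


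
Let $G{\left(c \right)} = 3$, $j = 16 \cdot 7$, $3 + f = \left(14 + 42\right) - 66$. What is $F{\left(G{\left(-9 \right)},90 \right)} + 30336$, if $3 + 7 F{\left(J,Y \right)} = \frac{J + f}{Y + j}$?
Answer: $\frac{3063892}{101} \approx 30336.0$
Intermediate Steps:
$f = -13$ ($f = -3 + \left(\left(14 + 42\right) - 66\right) = -3 + \left(56 - 66\right) = -3 - 10 = -13$)
$j = 112$
$F{\left(J,Y \right)} = - \frac{3}{7} + \frac{-13 + J}{7 \left(112 + Y\right)}$ ($F{\left(J,Y \right)} = - \frac{3}{7} + \frac{\left(J - 13\right) \frac{1}{Y + 112}}{7} = - \frac{3}{7} + \frac{\left(-13 + J\right) \frac{1}{112 + Y}}{7} = - \frac{3}{7} + \frac{\frac{1}{112 + Y} \left(-13 + J\right)}{7} = - \frac{3}{7} + \frac{-13 + J}{7 \left(112 + Y\right)}$)
$F{\left(G{\left(-9 \right)},90 \right)} + 30336 = \frac{-349 + 3 - 270}{7 \left(112 + 90\right)} + 30336 = \frac{-349 + 3 - 270}{7 \cdot 202} + 30336 = \frac{1}{7} \cdot \frac{1}{202} \left(-616\right) + 30336 = - \frac{44}{101} + 30336 = \frac{3063892}{101}$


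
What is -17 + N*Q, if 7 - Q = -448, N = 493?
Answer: 224298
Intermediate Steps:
Q = 455 (Q = 7 - 1*(-448) = 7 + 448 = 455)
-17 + N*Q = -17 + 493*455 = -17 + 224315 = 224298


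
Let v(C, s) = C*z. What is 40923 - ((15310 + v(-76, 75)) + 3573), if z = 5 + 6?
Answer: 22876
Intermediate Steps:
z = 11
v(C, s) = 11*C (v(C, s) = C*11 = 11*C)
40923 - ((15310 + v(-76, 75)) + 3573) = 40923 - ((15310 + 11*(-76)) + 3573) = 40923 - ((15310 - 836) + 3573) = 40923 - (14474 + 3573) = 40923 - 1*18047 = 40923 - 18047 = 22876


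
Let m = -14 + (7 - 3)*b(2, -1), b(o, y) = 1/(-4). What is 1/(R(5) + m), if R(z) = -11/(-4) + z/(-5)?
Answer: -4/53 ≈ -0.075472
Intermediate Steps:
b(o, y) = -¼
R(z) = 11/4 - z/5 (R(z) = -11*(-¼) + z*(-⅕) = 11/4 - z/5)
m = -15 (m = -14 + (7 - 3)*(-¼) = -14 + 4*(-¼) = -14 - 1 = -15)
1/(R(5) + m) = 1/((11/4 - ⅕*5) - 15) = 1/((11/4 - 1) - 15) = 1/(7/4 - 15) = 1/(-53/4) = -4/53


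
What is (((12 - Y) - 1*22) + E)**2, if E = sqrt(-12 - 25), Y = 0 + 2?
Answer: (12 - I*sqrt(37))**2 ≈ 107.0 - 145.99*I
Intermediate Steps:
Y = 2
E = I*sqrt(37) (E = sqrt(-37) = I*sqrt(37) ≈ 6.0828*I)
(((12 - Y) - 1*22) + E)**2 = (((12 - 1*2) - 1*22) + I*sqrt(37))**2 = (((12 - 2) - 22) + I*sqrt(37))**2 = ((10 - 22) + I*sqrt(37))**2 = (-12 + I*sqrt(37))**2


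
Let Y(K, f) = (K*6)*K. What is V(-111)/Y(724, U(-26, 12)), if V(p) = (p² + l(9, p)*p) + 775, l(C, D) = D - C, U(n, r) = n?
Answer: 1651/196566 ≈ 0.0083992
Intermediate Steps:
Y(K, f) = 6*K² (Y(K, f) = (6*K)*K = 6*K²)
V(p) = 775 + p² + p*(-9 + p) (V(p) = (p² + (p - 1*9)*p) + 775 = (p² + (p - 9)*p) + 775 = (p² + (-9 + p)*p) + 775 = (p² + p*(-9 + p)) + 775 = 775 + p² + p*(-9 + p))
V(-111)/Y(724, U(-26, 12)) = (775 + (-111)² - 111*(-9 - 111))/((6*724²)) = (775 + 12321 - 111*(-120))/((6*524176)) = (775 + 12321 + 13320)/3145056 = 26416*(1/3145056) = 1651/196566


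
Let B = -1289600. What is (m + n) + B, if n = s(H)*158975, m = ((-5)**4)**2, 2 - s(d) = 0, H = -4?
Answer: -581025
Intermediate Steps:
s(d) = 2 (s(d) = 2 - 1*0 = 2 + 0 = 2)
m = 390625 (m = 625**2 = 390625)
n = 317950 (n = 2*158975 = 317950)
(m + n) + B = (390625 + 317950) - 1289600 = 708575 - 1289600 = -581025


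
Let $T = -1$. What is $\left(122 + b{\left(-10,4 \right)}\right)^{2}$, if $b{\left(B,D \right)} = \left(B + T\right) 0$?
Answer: $14884$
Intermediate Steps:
$b{\left(B,D \right)} = 0$ ($b{\left(B,D \right)} = \left(B - 1\right) 0 = \left(-1 + B\right) 0 = 0$)
$\left(122 + b{\left(-10,4 \right)}\right)^{2} = \left(122 + 0\right)^{2} = 122^{2} = 14884$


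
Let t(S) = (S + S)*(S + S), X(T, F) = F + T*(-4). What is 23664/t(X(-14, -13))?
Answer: 5916/1849 ≈ 3.1996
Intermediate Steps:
X(T, F) = F - 4*T
t(S) = 4*S**2 (t(S) = (2*S)*(2*S) = 4*S**2)
23664/t(X(-14, -13)) = 23664/((4*(-13 - 4*(-14))**2)) = 23664/((4*(-13 + 56)**2)) = 23664/((4*43**2)) = 23664/((4*1849)) = 23664/7396 = 23664*(1/7396) = 5916/1849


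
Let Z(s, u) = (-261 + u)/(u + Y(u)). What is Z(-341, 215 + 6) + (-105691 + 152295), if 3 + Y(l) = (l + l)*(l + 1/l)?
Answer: 2281312384/48951 ≈ 46604.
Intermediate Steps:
Y(l) = -3 + 2*l*(l + 1/l) (Y(l) = -3 + (l + l)*(l + 1/l) = -3 + (2*l)*(l + 1/l) = -3 + 2*l*(l + 1/l))
Z(s, u) = (-261 + u)/(-1 + u + 2*u²) (Z(s, u) = (-261 + u)/(u + (-1 + 2*u²)) = (-261 + u)/(-1 + u + 2*u²))
Z(-341, 215 + 6) + (-105691 + 152295) = (-261 + (215 + 6))/(-1 + (215 + 6) + 2*(215 + 6)²) + (-105691 + 152295) = (-261 + 221)/(-1 + 221 + 2*221²) + 46604 = -40/(-1 + 221 + 2*48841) + 46604 = -40/(-1 + 221 + 97682) + 46604 = -40/97902 + 46604 = (1/97902)*(-40) + 46604 = -20/48951 + 46604 = 2281312384/48951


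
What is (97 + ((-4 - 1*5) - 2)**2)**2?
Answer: 47524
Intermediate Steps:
(97 + ((-4 - 1*5) - 2)**2)**2 = (97 + ((-4 - 5) - 2)**2)**2 = (97 + (-9 - 2)**2)**2 = (97 + (-11)**2)**2 = (97 + 121)**2 = 218**2 = 47524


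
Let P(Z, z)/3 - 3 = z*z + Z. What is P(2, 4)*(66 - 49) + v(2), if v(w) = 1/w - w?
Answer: 2139/2 ≈ 1069.5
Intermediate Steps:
P(Z, z) = 9 + 3*Z + 3*z**2 (P(Z, z) = 9 + 3*(z*z + Z) = 9 + 3*(z**2 + Z) = 9 + 3*(Z + z**2) = 9 + (3*Z + 3*z**2) = 9 + 3*Z + 3*z**2)
P(2, 4)*(66 - 49) + v(2) = (9 + 3*2 + 3*4**2)*(66 - 49) + (1/2 - 1*2) = (9 + 6 + 3*16)*17 + (1/2 - 2) = (9 + 6 + 48)*17 - 3/2 = 63*17 - 3/2 = 1071 - 3/2 = 2139/2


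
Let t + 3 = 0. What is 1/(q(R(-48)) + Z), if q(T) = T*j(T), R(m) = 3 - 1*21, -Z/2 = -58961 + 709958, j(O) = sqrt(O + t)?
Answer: I/(18*(sqrt(21) - 72333*I)) ≈ -7.6805e-7 + 4.8659e-11*I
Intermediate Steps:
t = -3 (t = -3 + 0 = -3)
j(O) = sqrt(-3 + O) (j(O) = sqrt(O - 3) = sqrt(-3 + O))
Z = -1301994 (Z = -2*(-58961 + 709958) = -2*650997 = -1301994)
R(m) = -18 (R(m) = 3 - 21 = -18)
q(T) = T*sqrt(-3 + T)
1/(q(R(-48)) + Z) = 1/(-18*sqrt(-3 - 18) - 1301994) = 1/(-18*I*sqrt(21) - 1301994) = 1/(-1301994 - 18*I*sqrt(21))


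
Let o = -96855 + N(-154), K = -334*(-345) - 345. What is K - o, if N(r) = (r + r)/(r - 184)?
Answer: 35783906/169 ≈ 2.1174e+5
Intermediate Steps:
N(r) = 2*r/(-184 + r) (N(r) = (2*r)/(-184 + r) = 2*r/(-184 + r))
K = 114885 (K = 115230 - 345 = 114885)
o = -16368341/169 (o = -96855 + 2*(-154)/(-184 - 154) = -96855 + 2*(-154)/(-338) = -96855 + 2*(-154)*(-1/338) = -96855 + 154/169 = -16368341/169 ≈ -96854.)
K - o = 114885 - 1*(-16368341/169) = 114885 + 16368341/169 = 35783906/169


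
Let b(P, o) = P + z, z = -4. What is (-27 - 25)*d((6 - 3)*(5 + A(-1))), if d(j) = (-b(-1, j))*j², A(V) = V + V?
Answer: -21060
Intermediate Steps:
b(P, o) = -4 + P (b(P, o) = P - 4 = -4 + P)
A(V) = 2*V
d(j) = 5*j² (d(j) = (-(-4 - 1))*j² = (-1*(-5))*j² = 5*j²)
(-27 - 25)*d((6 - 3)*(5 + A(-1))) = (-27 - 25)*(5*((6 - 3)*(5 + 2*(-1)))²) = -260*(3*(5 - 2))² = -260*(3*3)² = -260*9² = -260*81 = -52*405 = -21060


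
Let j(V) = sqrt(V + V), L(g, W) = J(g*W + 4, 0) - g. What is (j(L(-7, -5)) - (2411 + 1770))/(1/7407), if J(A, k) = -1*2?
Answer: -30968667 + 7407*sqrt(10) ≈ -3.0945e+7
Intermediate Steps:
J(A, k) = -2
L(g, W) = -2 - g
j(V) = sqrt(2)*sqrt(V) (j(V) = sqrt(2*V) = sqrt(2)*sqrt(V))
(j(L(-7, -5)) - (2411 + 1770))/(1/7407) = (sqrt(2)*sqrt(-2 - 1*(-7)) - (2411 + 1770))/(1/7407) = (sqrt(2)*sqrt(-2 + 7) - 1*4181)/(1/7407) = (sqrt(2)*sqrt(5) - 4181)*7407 = (sqrt(10) - 4181)*7407 = (-4181 + sqrt(10))*7407 = -30968667 + 7407*sqrt(10)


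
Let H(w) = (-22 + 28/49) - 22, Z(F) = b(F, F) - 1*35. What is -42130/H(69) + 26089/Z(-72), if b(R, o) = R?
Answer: 11812157/16264 ≈ 726.28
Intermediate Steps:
Z(F) = -35 + F (Z(F) = F - 1*35 = F - 35 = -35 + F)
H(w) = -304/7 (H(w) = (-22 + 28*(1/49)) - 22 = (-22 + 4/7) - 22 = -150/7 - 22 = -304/7)
-42130/H(69) + 26089/Z(-72) = -42130/(-304/7) + 26089/(-35 - 72) = -42130*(-7/304) + 26089/(-107) = 147455/152 + 26089*(-1/107) = 147455/152 - 26089/107 = 11812157/16264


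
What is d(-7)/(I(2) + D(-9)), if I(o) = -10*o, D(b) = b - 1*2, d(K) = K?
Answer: 7/31 ≈ 0.22581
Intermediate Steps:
D(b) = -2 + b (D(b) = b - 2 = -2 + b)
d(-7)/(I(2) + D(-9)) = -7/(-10*2 + (-2 - 9)) = -7/(-20 - 11) = -7/(-31) = -1/31*(-7) = 7/31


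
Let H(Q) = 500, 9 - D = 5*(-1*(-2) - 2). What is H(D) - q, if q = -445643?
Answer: 446143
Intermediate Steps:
D = 9 (D = 9 - 5*(-1*(-2) - 2) = 9 - 5*(2 - 2) = 9 - 5*0 = 9 - 1*0 = 9 + 0 = 9)
H(D) - q = 500 - 1*(-445643) = 500 + 445643 = 446143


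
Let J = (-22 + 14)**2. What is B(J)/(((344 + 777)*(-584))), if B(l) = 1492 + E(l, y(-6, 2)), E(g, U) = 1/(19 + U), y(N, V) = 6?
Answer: -37301/16366600 ≈ -0.0022791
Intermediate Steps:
J = 64 (J = (-8)**2 = 64)
B(l) = 37301/25 (B(l) = 1492 + 1/(19 + 6) = 1492 + 1/25 = 37301/25)
B(J)/(((344 + 777)*(-584))) = 37301/(25*(((344 + 777)*(-584)))) = 37301/(25*((1121*(-584)))) = (37301/25)/(-654664) = (37301/25)*(-1/654664) = -37301/16366600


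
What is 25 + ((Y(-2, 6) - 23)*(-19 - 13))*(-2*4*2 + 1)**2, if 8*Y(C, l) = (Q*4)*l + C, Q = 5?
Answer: 59425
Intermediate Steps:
Y(C, l) = C/8 + 5*l/2 (Y(C, l) = ((5*4)*l + C)/8 = (20*l + C)/8 = (C + 20*l)/8 = C/8 + 5*l/2)
25 + ((Y(-2, 6) - 23)*(-19 - 13))*(-2*4*2 + 1)**2 = 25 + ((((1/8)*(-2) + (5/2)*6) - 23)*(-19 - 13))*(-2*4*2 + 1)**2 = 25 + (((-1/4 + 15) - 23)*(-32))*(-8*2 + 1)**2 = 25 + ((59/4 - 23)*(-32))*(-16 + 1)**2 = 25 - 33/4*(-32)*(-15)**2 = 25 + 264*225 = 25 + 59400 = 59425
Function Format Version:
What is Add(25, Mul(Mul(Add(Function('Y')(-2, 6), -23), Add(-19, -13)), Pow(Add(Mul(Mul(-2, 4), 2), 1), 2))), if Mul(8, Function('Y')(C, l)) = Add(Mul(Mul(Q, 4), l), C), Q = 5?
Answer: 59425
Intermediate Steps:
Function('Y')(C, l) = Add(Mul(Rational(1, 8), C), Mul(Rational(5, 2), l)) (Function('Y')(C, l) = Mul(Rational(1, 8), Add(Mul(Mul(5, 4), l), C)) = Mul(Rational(1, 8), Add(Mul(20, l), C)) = Mul(Rational(1, 8), Add(C, Mul(20, l))) = Add(Mul(Rational(1, 8), C), Mul(Rational(5, 2), l)))
Add(25, Mul(Mul(Add(Function('Y')(-2, 6), -23), Add(-19, -13)), Pow(Add(Mul(Mul(-2, 4), 2), 1), 2))) = Add(25, Mul(Mul(Add(Add(Mul(Rational(1, 8), -2), Mul(Rational(5, 2), 6)), -23), Add(-19, -13)), Pow(Add(Mul(Mul(-2, 4), 2), 1), 2))) = Add(25, Mul(Mul(Add(Add(Rational(-1, 4), 15), -23), -32), Pow(Add(Mul(-8, 2), 1), 2))) = Add(25, Mul(Mul(Add(Rational(59, 4), -23), -32), Pow(Add(-16, 1), 2))) = Add(25, Mul(Mul(Rational(-33, 4), -32), Pow(-15, 2))) = Add(25, Mul(264, 225)) = Add(25, 59400) = 59425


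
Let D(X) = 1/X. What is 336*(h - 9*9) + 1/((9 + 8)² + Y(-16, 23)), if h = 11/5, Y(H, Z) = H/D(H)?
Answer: -2885971/109 ≈ -26477.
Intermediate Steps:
Y(H, Z) = H² (Y(H, Z) = H/(1/H) = H*H = H²)
h = 11/5 (h = 11*(⅕) = 11/5 ≈ 2.2000)
336*(h - 9*9) + 1/((9 + 8)² + Y(-16, 23)) = 336*(11/5 - 9*9) + 1/((9 + 8)² + (-16)²) = 336*(11/5 - 81) + 1/(17² + 256) = 336*(-394/5) + 1/(289 + 256) = -132384/5 + 1/545 = -2885971/109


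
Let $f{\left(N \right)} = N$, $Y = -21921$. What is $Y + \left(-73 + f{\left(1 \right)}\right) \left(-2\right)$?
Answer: $-21777$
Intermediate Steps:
$Y + \left(-73 + f{\left(1 \right)}\right) \left(-2\right) = -21921 + \left(-73 + 1\right) \left(-2\right) = -21921 - -144 = -21921 + 144 = -21777$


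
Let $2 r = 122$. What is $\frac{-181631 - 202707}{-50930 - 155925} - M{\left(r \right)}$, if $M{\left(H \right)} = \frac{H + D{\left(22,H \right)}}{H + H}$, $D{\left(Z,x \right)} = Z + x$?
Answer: $\frac{8551058}{12618155} \approx 0.67768$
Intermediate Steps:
$r = 61$ ($r = \frac{1}{2} \cdot 122 = 61$)
$M{\left(H \right)} = \frac{22 + 2 H}{2 H}$ ($M{\left(H \right)} = \frac{H + \left(22 + H\right)}{H + H} = \frac{22 + 2 H}{2 H}$)
$\frac{-181631 - 202707}{-50930 - 155925} - M{\left(r \right)} = \frac{-181631 - 202707}{-50930 - 155925} - \frac{11 + 61}{61} = - \frac{384338}{-206855} - \frac{1}{61} \cdot 72 = \left(-384338\right) \left(- \frac{1}{206855}\right) - \frac{72}{61} = \frac{384338}{206855} - \frac{72}{61} = \frac{8551058}{12618155}$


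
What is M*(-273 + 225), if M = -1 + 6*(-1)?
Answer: 336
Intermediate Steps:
M = -7 (M = -1 - 6 = -7)
M*(-273 + 225) = -7*(-273 + 225) = -7*(-48) = 336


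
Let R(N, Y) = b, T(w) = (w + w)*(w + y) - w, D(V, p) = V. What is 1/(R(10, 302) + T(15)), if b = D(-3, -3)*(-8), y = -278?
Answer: -1/7881 ≈ -0.00012689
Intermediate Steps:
b = 24 (b = -3*(-8) = 24)
T(w) = -w + 2*w*(-278 + w) (T(w) = (w + w)*(w - 278) - w = (2*w)*(-278 + w) - w = 2*w*(-278 + w) - w = -w + 2*w*(-278 + w))
R(N, Y) = 24
1/(R(10, 302) + T(15)) = 1/(24 + 15*(-557 + 2*15)) = 1/(24 + 15*(-557 + 30)) = 1/(24 + 15*(-527)) = 1/(24 - 7905) = 1/(-7881) = -1/7881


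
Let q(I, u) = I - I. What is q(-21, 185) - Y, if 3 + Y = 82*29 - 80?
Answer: -2295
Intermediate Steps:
q(I, u) = 0
Y = 2295 (Y = -3 + (82*29 - 80) = -3 + (2378 - 80) = -3 + 2298 = 2295)
q(-21, 185) - Y = 0 - 1*2295 = 0 - 2295 = -2295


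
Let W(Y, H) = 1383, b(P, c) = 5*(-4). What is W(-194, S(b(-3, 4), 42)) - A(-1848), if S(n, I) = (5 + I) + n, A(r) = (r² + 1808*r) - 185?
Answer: -72352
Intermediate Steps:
b(P, c) = -20
A(r) = -185 + r² + 1808*r
S(n, I) = 5 + I + n
W(-194, S(b(-3, 4), 42)) - A(-1848) = 1383 - (-185 + (-1848)² + 1808*(-1848)) = 1383 - (-185 + 3415104 - 3341184) = 1383 - 1*73735 = 1383 - 73735 = -72352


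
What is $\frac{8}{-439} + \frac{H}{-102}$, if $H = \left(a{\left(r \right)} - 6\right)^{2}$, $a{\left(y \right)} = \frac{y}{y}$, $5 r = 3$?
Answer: $- \frac{11791}{44778} \approx -0.26332$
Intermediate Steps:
$r = \frac{3}{5}$ ($r = \frac{1}{5} \cdot 3 = \frac{3}{5} \approx 0.6$)
$a{\left(y \right)} = 1$
$H = 25$ ($H = \left(1 - 6\right)^{2} = \left(-5\right)^{2} = 25$)
$\frac{8}{-439} + \frac{H}{-102} = \frac{8}{-439} + \frac{25}{-102} = 8 \left(- \frac{1}{439}\right) + 25 \left(- \frac{1}{102}\right) = - \frac{8}{439} - \frac{25}{102} = - \frac{11791}{44778}$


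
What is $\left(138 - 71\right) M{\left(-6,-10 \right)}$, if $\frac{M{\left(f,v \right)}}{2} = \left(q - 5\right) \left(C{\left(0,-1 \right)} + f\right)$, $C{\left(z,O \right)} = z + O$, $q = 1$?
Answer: $3752$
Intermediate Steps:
$C{\left(z,O \right)} = O + z$
$M{\left(f,v \right)} = 8 - 8 f$ ($M{\left(f,v \right)} = 2 \left(1 - 5\right) \left(\left(-1 + 0\right) + f\right) = 2 \left(1 - 5\right) \left(-1 + f\right) = 2 \left(- 4 \left(-1 + f\right)\right) = 2 \left(4 - 4 f\right) = 8 - 8 f$)
$\left(138 - 71\right) M{\left(-6,-10 \right)} = \left(138 - 71\right) \left(8 - -48\right) = 67 \left(8 + 48\right) = 67 \cdot 56 = 3752$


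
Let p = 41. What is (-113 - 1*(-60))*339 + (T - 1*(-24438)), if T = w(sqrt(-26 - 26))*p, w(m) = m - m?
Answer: 6471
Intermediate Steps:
w(m) = 0
T = 0 (T = 0*41 = 0)
(-113 - 1*(-60))*339 + (T - 1*(-24438)) = (-113 - 1*(-60))*339 + (0 - 1*(-24438)) = (-113 + 60)*339 + (0 + 24438) = -53*339 + 24438 = -17967 + 24438 = 6471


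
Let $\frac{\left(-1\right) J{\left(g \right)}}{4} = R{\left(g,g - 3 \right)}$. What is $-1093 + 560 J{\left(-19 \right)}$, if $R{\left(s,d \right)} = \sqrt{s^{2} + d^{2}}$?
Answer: $-1093 - 29120 \sqrt{5} \approx -66207.0$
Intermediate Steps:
$R{\left(s,d \right)} = \sqrt{d^{2} + s^{2}}$
$J{\left(g \right)} = - 4 \sqrt{g^{2} + \left(-3 + g\right)^{2}}$ ($J{\left(g \right)} = - 4 \sqrt{\left(g - 3\right)^{2} + g^{2}} = - 4 \sqrt{\left(-3 + g\right)^{2} + g^{2}} = - 4 \sqrt{g^{2} + \left(-3 + g\right)^{2}}$)
$-1093 + 560 J{\left(-19 \right)} = -1093 + 560 \left(- 4 \sqrt{\left(-19\right)^{2} + \left(-3 - 19\right)^{2}}\right) = -1093 + 560 \left(- 4 \sqrt{361 + \left(-22\right)^{2}}\right) = -1093 + 560 \left(- 4 \sqrt{361 + 484}\right) = -1093 + 560 \left(- 4 \sqrt{845}\right) = -1093 + 560 \left(- 4 \cdot 13 \sqrt{5}\right) = -1093 + 560 \left(- 52 \sqrt{5}\right) = -1093 - 29120 \sqrt{5}$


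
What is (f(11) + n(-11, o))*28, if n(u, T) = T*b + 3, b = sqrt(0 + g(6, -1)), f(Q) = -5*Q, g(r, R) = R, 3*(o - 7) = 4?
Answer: -1456 + 700*I/3 ≈ -1456.0 + 233.33*I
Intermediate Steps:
o = 25/3 (o = 7 + (1/3)*4 = 7 + 4/3 = 25/3 ≈ 8.3333)
b = I (b = sqrt(0 - 1) = sqrt(-1) = I ≈ 1.0*I)
n(u, T) = 3 + I*T (n(u, T) = T*I + 3 = I*T + 3 = 3 + I*T)
(f(11) + n(-11, o))*28 = (-5*11 + (3 + I*(25/3)))*28 = (-55 + (3 + 25*I/3))*28 = (-52 + 25*I/3)*28 = -1456 + 700*I/3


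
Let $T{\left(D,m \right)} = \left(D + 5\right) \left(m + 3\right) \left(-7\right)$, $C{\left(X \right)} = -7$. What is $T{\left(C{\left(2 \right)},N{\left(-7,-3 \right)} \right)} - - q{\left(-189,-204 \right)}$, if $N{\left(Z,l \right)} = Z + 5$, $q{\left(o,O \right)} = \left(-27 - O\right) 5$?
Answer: $899$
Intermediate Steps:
$q{\left(o,O \right)} = -135 - 5 O$
$N{\left(Z,l \right)} = 5 + Z$
$T{\left(D,m \right)} = - 7 \left(3 + m\right) \left(5 + D\right)$ ($T{\left(D,m \right)} = \left(5 + D\right) \left(3 + m\right) \left(-7\right) = \left(3 + m\right) \left(5 + D\right) \left(-7\right) = - 7 \left(3 + m\right) \left(5 + D\right)$)
$T{\left(C{\left(2 \right)},N{\left(-7,-3 \right)} \right)} - - q{\left(-189,-204 \right)} = \left(-105 - 35 \left(5 - 7\right) - -147 - - 49 \left(5 - 7\right)\right) - - (-135 - -1020) = \left(-105 - -70 + 147 - \left(-49\right) \left(-2\right)\right) - - (-135 + 1020) = \left(-105 + 70 + 147 - 98\right) - \left(-1\right) 885 = 14 - -885 = 14 + 885 = 899$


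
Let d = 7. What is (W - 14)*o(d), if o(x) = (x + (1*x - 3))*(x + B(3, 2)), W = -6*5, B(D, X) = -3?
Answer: -1936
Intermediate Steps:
W = -30
o(x) = (-3 + x)*(-3 + 2*x) (o(x) = (x + (1*x - 3))*(x - 3) = (x + (x - 3))*(-3 + x) = (x + (-3 + x))*(-3 + x) = (-3 + 2*x)*(-3 + x) = (-3 + x)*(-3 + 2*x))
(W - 14)*o(d) = (-30 - 14)*(9 - 9*7 + 2*7²) = -44*(9 - 63 + 2*49) = -44*(9 - 63 + 98) = -44*44 = -1936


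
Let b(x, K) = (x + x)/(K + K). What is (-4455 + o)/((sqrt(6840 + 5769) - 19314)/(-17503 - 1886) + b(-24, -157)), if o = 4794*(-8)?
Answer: -16880311382556762/453078992545 - 2273144263003*sqrt(1401)/453078992545 ≈ -37445.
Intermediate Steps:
b(x, K) = x/K (b(x, K) = (2*x)/((2*K)) = (2*x)*(1/(2*K)) = x/K)
o = -38352
(-4455 + o)/((sqrt(6840 + 5769) - 19314)/(-17503 - 1886) + b(-24, -157)) = (-4455 - 38352)/((sqrt(6840 + 5769) - 19314)/(-17503 - 1886) - 24/(-157)) = -42807/((sqrt(12609) - 19314)/(-19389) - 24*(-1/157)) = -42807/((3*sqrt(1401) - 19314)*(-1/19389) + 24/157) = -42807/((-19314 + 3*sqrt(1401))*(-1/19389) + 24/157) = -42807/((6438/6463 - sqrt(1401)/6463) + 24/157) = -42807/(1165878/1014691 - sqrt(1401)/6463)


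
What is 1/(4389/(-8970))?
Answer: -2990/1463 ≈ -2.0437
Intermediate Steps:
1/(4389/(-8970)) = 1/(4389*(-1/8970)) = 1/(-1463/2990) = -2990/1463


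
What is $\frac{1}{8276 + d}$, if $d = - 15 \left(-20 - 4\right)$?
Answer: $\frac{1}{8636} \approx 0.00011579$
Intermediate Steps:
$d = 360$ ($d = \left(-15\right) \left(-24\right) = 360$)
$\frac{1}{8276 + d} = \frac{1}{8276 + 360} = \frac{1}{8636}$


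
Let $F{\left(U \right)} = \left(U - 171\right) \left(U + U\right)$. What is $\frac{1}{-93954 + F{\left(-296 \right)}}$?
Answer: $\frac{1}{182510} \approx 5.4792 \cdot 10^{-6}$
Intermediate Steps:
$F{\left(U \right)} = 2 U \left(-171 + U\right)$ ($F{\left(U \right)} = \left(-171 + U\right) 2 U = 2 U \left(-171 + U\right)$)
$\frac{1}{-93954 + F{\left(-296 \right)}} = \frac{1}{-93954 + 2 \left(-296\right) \left(-171 - 296\right)} = \frac{1}{-93954 + 2 \left(-296\right) \left(-467\right)} = \frac{1}{-93954 + 276464} = \frac{1}{182510}$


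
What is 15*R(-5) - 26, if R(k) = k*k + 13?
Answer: 544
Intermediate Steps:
R(k) = 13 + k² (R(k) = k² + 13 = 13 + k²)
15*R(-5) - 26 = 15*(13 + (-5)²) - 26 = 15*(13 + 25) - 26 = 15*38 - 26 = 570 - 26 = 544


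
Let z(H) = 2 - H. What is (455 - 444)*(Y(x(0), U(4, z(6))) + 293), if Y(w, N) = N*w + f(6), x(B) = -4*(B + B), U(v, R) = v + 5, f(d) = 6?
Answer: 3289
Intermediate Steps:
U(v, R) = 5 + v
x(B) = -8*B
Y(w, N) = 6 + N*w (Y(w, N) = N*w + 6 = 6 + N*w)
(455 - 444)*(Y(x(0), U(4, z(6))) + 293) = (455 - 444)*((6 + (5 + 4)*(-8*0)) + 293) = 11*((6 + 9*0) + 293) = 11*((6 + 0) + 293) = 11*(6 + 293) = 11*299 = 3289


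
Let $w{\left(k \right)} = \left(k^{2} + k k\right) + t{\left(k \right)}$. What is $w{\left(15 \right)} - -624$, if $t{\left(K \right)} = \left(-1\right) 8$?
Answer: $1066$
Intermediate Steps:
$t{\left(K \right)} = -8$
$w{\left(k \right)} = -8 + 2 k^{2}$ ($w{\left(k \right)} = \left(k^{2} + k k\right) - 8 = \left(k^{2} + k^{2}\right) - 8 = 2 k^{2} - 8 = -8 + 2 k^{2}$)
$w{\left(15 \right)} - -624 = \left(-8 + 2 \cdot 15^{2}\right) - -624 = \left(-8 + 2 \cdot 225\right) + 624 = \left(-8 + 450\right) + 624 = 442 + 624 = 1066$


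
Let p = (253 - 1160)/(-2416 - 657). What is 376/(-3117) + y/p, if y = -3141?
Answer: -30086538313/2827119 ≈ -10642.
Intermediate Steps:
p = 907/3073 (p = -907/(-3073) = -907*(-1/3073) = 907/3073 ≈ 0.29515)
376/(-3117) + y/p = 376/(-3117) - 3141/907/3073 = 376*(-1/3117) - 3141*3073/907 = -376/3117 - 9652293/907 = -30086538313/2827119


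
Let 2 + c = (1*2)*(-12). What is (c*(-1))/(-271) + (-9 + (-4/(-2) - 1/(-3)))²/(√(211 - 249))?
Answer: -26/271 - 200*I*√38/171 ≈ -0.095941 - 7.2098*I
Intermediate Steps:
c = -26 (c = -2 + (1*2)*(-12) = -2 + 2*(-12) = -2 - 24 = -26)
(c*(-1))/(-271) + (-9 + (-4/(-2) - 1/(-3)))²/(√(211 - 249)) = -26*(-1)/(-271) + (-9 + (-4/(-2) - 1/(-3)))²/(√(211 - 249)) = 26*(-1/271) + (-9 + (-4*(-½) - 1*(-⅓)))²/(√(-38)) = -26/271 + (-9 + (2 + ⅓))²/((I*√38)) = -26/271 + (-9 + 7/3)²*(-I*√38/38) = -26/271 + (-20/3)²*(-I*√38/38) = -26/271 + 400*(-I*√38/38)/9 = -26/271 - 200*I*√38/171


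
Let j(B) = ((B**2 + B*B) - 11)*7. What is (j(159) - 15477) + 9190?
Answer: 347570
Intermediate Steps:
j(B) = -77 + 14*B**2 (j(B) = ((B**2 + B**2) - 11)*7 = (2*B**2 - 11)*7 = (-11 + 2*B**2)*7 = -77 + 14*B**2)
(j(159) - 15477) + 9190 = ((-77 + 14*159**2) - 15477) + 9190 = ((-77 + 14*25281) - 15477) + 9190 = ((-77 + 353934) - 15477) + 9190 = (353857 - 15477) + 9190 = 338380 + 9190 = 347570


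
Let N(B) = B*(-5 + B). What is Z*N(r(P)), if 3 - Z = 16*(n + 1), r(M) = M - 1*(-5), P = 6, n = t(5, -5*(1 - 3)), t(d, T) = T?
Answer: -11418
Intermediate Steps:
n = 10 (n = -5*(1 - 3) = -5*(-2) = 10)
r(M) = 5 + M (r(M) = M + 5 = 5 + M)
Z = -173 (Z = 3 - 16*(10 + 1) = 3 - 16*11 = 3 - 1*176 = 3 - 176 = -173)
Z*N(r(P)) = -173*(5 + 6)*(-5 + (5 + 6)) = -1903*(-5 + 11) = -1903*6 = -173*66 = -11418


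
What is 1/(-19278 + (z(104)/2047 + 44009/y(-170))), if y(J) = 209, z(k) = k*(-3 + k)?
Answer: -427823/8155290035 ≈ -5.2460e-5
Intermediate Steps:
1/(-19278 + (z(104)/2047 + 44009/y(-170))) = 1/(-19278 + ((104*(-3 + 104))/2047 + 44009/209)) = 1/(-19278 + ((104*101)*(1/2047) + 44009*(1/209))) = 1/(-19278 + (10504*(1/2047) + 44009/209)) = 1/(-19278 + (10504/2047 + 44009/209)) = 1/(-19278 + 92281759/427823) = 1/(-8155290035/427823) = -427823/8155290035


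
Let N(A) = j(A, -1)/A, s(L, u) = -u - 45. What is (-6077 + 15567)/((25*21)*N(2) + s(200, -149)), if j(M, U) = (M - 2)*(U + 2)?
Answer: 365/4 ≈ 91.250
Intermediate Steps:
s(L, u) = -45 - u
j(M, U) = (-2 + M)*(2 + U)
N(A) = (-2 + A)/A (N(A) = (-4 - 2*(-1) + 2*A + A*(-1))/A = (-4 + 2 + 2*A - A)/A = (-2 + A)/A)
(-6077 + 15567)/((25*21)*N(2) + s(200, -149)) = (-6077 + 15567)/((25*21)*((-2 + 2)/2) + (-45 - 1*(-149))) = 9490/(525*((1/2)*0) + (-45 + 149)) = 9490/(525*0 + 104) = 9490/(0 + 104) = 9490/104 = 9490*(1/104) = 365/4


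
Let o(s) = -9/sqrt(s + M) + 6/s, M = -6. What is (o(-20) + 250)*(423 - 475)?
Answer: -64922/5 - 18*I*sqrt(26) ≈ -12984.0 - 91.782*I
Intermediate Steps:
o(s) = -9/sqrt(-6 + s) + 6/s (o(s) = -9/sqrt(s - 6) + 6/s = -9/sqrt(-6 + s) + 6/s)
(o(-20) + 250)*(423 - 475) = ((-9/sqrt(-6 - 20) + 6/(-20)) + 250)*(423 - 475) = ((-(-9)*I*sqrt(26)/26 + 6*(-1/20)) + 250)*(-52) = ((-(-9)*I*sqrt(26)/26 - 3/10) + 250)*(-52) = ((9*I*sqrt(26)/26 - 3/10) + 250)*(-52) = ((-3/10 + 9*I*sqrt(26)/26) + 250)*(-52) = (2497/10 + 9*I*sqrt(26)/26)*(-52) = -64922/5 - 18*I*sqrt(26)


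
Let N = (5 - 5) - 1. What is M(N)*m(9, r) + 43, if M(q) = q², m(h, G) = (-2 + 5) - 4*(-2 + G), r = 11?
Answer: 10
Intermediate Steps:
m(h, G) = 11 - 4*G (m(h, G) = 3 + (8 - 4*G) = 11 - 4*G)
N = -1 (N = 0 - 1 = -1)
M(N)*m(9, r) + 43 = (-1)²*(11 - 4*11) + 43 = 1*(11 - 44) + 43 = 1*(-33) + 43 = -33 + 43 = 10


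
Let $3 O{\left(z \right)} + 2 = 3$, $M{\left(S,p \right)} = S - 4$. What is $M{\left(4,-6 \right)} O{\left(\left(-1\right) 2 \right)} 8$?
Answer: $0$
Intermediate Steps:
$M{\left(S,p \right)} = -4 + S$ ($M{\left(S,p \right)} = S - 4 = -4 + S$)
$O{\left(z \right)} = \frac{1}{3}$ ($O{\left(z \right)} = - \frac{2}{3} + \frac{1}{3} \cdot 3 = - \frac{2}{3} + 1 = \frac{1}{3}$)
$M{\left(4,-6 \right)} O{\left(\left(-1\right) 2 \right)} 8 = \left(-4 + 4\right) \frac{1}{3} \cdot 8 = 0 \cdot \frac{1}{3} \cdot 8 = 0 \cdot 8 = 0$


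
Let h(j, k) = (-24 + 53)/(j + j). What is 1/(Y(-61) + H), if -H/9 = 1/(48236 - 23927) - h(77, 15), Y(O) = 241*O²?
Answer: 415954/373012029801 ≈ 1.1151e-6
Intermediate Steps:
h(j, k) = 29/(2*j) (h(j, k) = 29/((2*j)) = 29*(1/(2*j)) = 29/(2*j))
H = 704807/415954 (H = -9*(1/(48236 - 23927) - 29/(2*77)) = -9*(1/24309 - 29/(2*77)) = -9*(1/24309 - 1*29/154) = -9*(1/24309 - 29/154) = -9*(-704807/3743586) = 704807/415954 ≈ 1.6944)
1/(Y(-61) + H) = 1/(241*(-61)² + 704807/415954) = 1/(241*3721 + 704807/415954) = 1/(896761 + 704807/415954) = 1/(373012029801/415954) = 415954/373012029801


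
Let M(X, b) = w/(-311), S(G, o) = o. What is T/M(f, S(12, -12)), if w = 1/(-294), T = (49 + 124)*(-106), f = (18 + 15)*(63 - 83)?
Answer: -1676716692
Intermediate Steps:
f = -660 (f = 33*(-20) = -660)
T = -18338 (T = 173*(-106) = -18338)
w = -1/294 ≈ -0.0034014
M(X, b) = 1/91434 (M(X, b) = -1/294/(-311) = -1/294*(-1/311) = 1/91434)
T/M(f, S(12, -12)) = -18338/1/91434 = -18338*91434 = -1676716692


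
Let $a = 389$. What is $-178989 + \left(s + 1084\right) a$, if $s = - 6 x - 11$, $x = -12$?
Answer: $266416$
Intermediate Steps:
$s = 61$ ($s = \left(-6\right) \left(-12\right) - 11 = 72 - 11 = 61$)
$-178989 + \left(s + 1084\right) a = -178989 + \left(61 + 1084\right) 389 = -178989 + 1145 \cdot 389 = -178989 + 445405 = 266416$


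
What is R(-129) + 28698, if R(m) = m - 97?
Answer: 28472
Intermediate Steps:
R(m) = -97 + m
R(-129) + 28698 = (-97 - 129) + 28698 = -226 + 28698 = 28472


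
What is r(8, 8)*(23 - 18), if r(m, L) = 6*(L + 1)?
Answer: 270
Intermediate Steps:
r(m, L) = 6 + 6*L (r(m, L) = 6*(1 + L) = 6 + 6*L)
r(8, 8)*(23 - 18) = (6 + 6*8)*(23 - 18) = (6 + 48)*5 = 54*5 = 270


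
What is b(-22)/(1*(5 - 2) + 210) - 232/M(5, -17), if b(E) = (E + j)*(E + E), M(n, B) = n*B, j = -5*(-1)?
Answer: 112996/18105 ≈ 6.2411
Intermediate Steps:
j = 5
M(n, B) = B*n
b(E) = 2*E*(5 + E) (b(E) = (E + 5)*(E + E) = (5 + E)*(2*E) = 2*E*(5 + E))
b(-22)/(1*(5 - 2) + 210) - 232/M(5, -17) = (2*(-22)*(5 - 22))/(1*(5 - 2) + 210) - 232/((-17*5)) = (2*(-22)*(-17))/(1*3 + 210) - 232/(-85) = 748/(3 + 210) - 232*(-1/85) = 748/213 + 232/85 = 112996/18105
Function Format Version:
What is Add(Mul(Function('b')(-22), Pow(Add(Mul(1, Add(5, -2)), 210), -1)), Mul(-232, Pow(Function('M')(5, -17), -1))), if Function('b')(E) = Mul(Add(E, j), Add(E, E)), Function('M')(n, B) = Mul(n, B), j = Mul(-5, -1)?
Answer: Rational(112996, 18105) ≈ 6.2411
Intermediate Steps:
j = 5
Function('M')(n, B) = Mul(B, n)
Function('b')(E) = Mul(2, E, Add(5, E)) (Function('b')(E) = Mul(Add(E, 5), Add(E, E)) = Mul(Add(5, E), Mul(2, E)) = Mul(2, E, Add(5, E)))
Add(Mul(Function('b')(-22), Pow(Add(Mul(1, Add(5, -2)), 210), -1)), Mul(-232, Pow(Function('M')(5, -17), -1))) = Add(Mul(Mul(2, -22, Add(5, -22)), Pow(Add(Mul(1, Add(5, -2)), 210), -1)), Mul(-232, Pow(Mul(-17, 5), -1))) = Add(Mul(Mul(2, -22, -17), Pow(Add(Mul(1, 3), 210), -1)), Mul(-232, Pow(-85, -1))) = Add(Mul(748, Pow(Add(3, 210), -1)), Mul(-232, Rational(-1, 85))) = Add(Mul(748, Pow(213, -1)), Rational(232, 85)) = Add(Mul(748, Rational(1, 213)), Rational(232, 85)) = Add(Rational(748, 213), Rational(232, 85)) = Rational(112996, 18105)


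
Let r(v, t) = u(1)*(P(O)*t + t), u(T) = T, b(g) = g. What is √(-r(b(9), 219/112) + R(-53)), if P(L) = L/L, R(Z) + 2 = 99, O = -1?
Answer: √72982/28 ≈ 9.6483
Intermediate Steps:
R(Z) = 97 (R(Z) = -2 + 99 = 97)
P(L) = 1
r(v, t) = 2*t (r(v, t) = 1*(1*t + t) = 1*(t + t) = 1*(2*t) = 2*t)
√(-r(b(9), 219/112) + R(-53)) = √(-2*219/112 + 97) = √(-1*219/56 + 97) = √(-219/56 + 97) = √(5213/56) = √72982/28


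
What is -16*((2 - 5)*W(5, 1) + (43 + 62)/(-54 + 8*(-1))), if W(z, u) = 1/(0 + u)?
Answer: 2328/31 ≈ 75.097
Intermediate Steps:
W(z, u) = 1/u
-16*((2 - 5)*W(5, 1) + (43 + 62)/(-54 + 8*(-1))) = -16*((2 - 5)/1 + (43 + 62)/(-54 + 8*(-1))) = -16*(-3*1 + 105/(-54 - 8)) = -16*(-3 + 105/(-62)) = -16*(-3 + 105*(-1/62)) = -16*(-3 - 105/62) = -16*(-291/62) = 2328/31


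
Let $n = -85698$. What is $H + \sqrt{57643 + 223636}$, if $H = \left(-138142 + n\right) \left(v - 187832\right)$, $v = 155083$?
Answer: $7330536160 + \sqrt{281279} \approx 7.3305 \cdot 10^{9}$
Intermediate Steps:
$H = 7330536160$ ($H = \left(-138142 - 85698\right) \left(155083 - 187832\right) = \left(-223840\right) \left(-32749\right) = 7330536160$)
$H + \sqrt{57643 + 223636} = 7330536160 + \sqrt{57643 + 223636} = 7330536160 + \sqrt{281279}$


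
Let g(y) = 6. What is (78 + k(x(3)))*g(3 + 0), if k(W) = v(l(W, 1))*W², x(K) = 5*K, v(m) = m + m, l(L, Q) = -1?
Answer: -2232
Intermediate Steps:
v(m) = 2*m
k(W) = -2*W² (k(W) = (2*(-1))*W² = -2*W²)
(78 + k(x(3)))*g(3 + 0) = (78 - 2*(5*3)²)*6 = (78 - 2*15²)*6 = (78 - 2*225)*6 = (78 - 450)*6 = -372*6 = -2232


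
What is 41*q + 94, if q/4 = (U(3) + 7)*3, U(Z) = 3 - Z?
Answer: 3538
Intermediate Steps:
q = 84 (q = 4*(((3 - 1*3) + 7)*3) = 4*(((3 - 3) + 7)*3) = 4*((0 + 7)*3) = 4*(7*3) = 4*21 = 84)
41*q + 94 = 41*84 + 94 = 3444 + 94 = 3538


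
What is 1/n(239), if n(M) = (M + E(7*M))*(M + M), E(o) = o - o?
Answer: 1/114242 ≈ 8.7534e-6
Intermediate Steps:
E(o) = 0
n(M) = 2*M² (n(M) = (M + 0)*(M + M) = M*(2*M) = 2*M²)
1/n(239) = 1/(2*239²) = 1/(2*57121) = 1/114242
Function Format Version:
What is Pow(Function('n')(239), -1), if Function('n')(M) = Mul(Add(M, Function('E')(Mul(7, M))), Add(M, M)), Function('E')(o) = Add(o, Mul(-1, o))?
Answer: Rational(1, 114242) ≈ 8.7534e-6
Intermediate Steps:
Function('E')(o) = 0
Function('n')(M) = Mul(2, Pow(M, 2)) (Function('n')(M) = Mul(Add(M, 0), Add(M, M)) = Mul(M, Mul(2, M)) = Mul(2, Pow(M, 2)))
Pow(Function('n')(239), -1) = Pow(Mul(2, Pow(239, 2)), -1) = Pow(Mul(2, 57121), -1) = Pow(114242, -1) = Rational(1, 114242)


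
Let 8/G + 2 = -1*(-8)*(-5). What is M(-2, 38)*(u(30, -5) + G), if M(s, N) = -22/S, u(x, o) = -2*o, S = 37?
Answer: -4532/777 ≈ -5.8327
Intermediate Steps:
M(s, N) = -22/37
G = -4/21 (G = 8/(-2 - 1*(-8)*(-5)) = 8/(-2 + 8*(-5)) = 8/(-2 - 40) = 8/(-42) = 8*(-1/42) = -4/21 ≈ -0.19048)
M(-2, 38)*(u(30, -5) + G) = -22*(-2*(-5) - 4/21)/37 = -22*(10 - 4/21)/37 = -22/37*206/21 = -4532/777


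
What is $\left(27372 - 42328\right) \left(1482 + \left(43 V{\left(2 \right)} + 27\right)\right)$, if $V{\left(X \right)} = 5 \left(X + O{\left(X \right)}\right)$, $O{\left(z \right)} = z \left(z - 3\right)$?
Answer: $-22568604$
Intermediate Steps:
$O{\left(z \right)} = z \left(-3 + z\right)$
$V{\left(X \right)} = 5 X + 5 X \left(-3 + X\right)$ ($V{\left(X \right)} = 5 \left(X + X \left(-3 + X\right)\right) = 5 X + 5 X \left(-3 + X\right)$)
$\left(27372 - 42328\right) \left(1482 + \left(43 V{\left(2 \right)} + 27\right)\right) = \left(27372 - 42328\right) \left(1482 + \left(43 \cdot 5 \cdot 2 \left(-2 + 2\right) + 27\right)\right) = - 14956 \left(1482 + \left(43 \cdot 5 \cdot 2 \cdot 0 + 27\right)\right) = - 14956 \left(1482 + \left(43 \cdot 0 + 27\right)\right) = - 14956 \left(1482 + \left(0 + 27\right)\right) = - 14956 \left(1482 + 27\right) = \left(-14956\right) 1509 = -22568604$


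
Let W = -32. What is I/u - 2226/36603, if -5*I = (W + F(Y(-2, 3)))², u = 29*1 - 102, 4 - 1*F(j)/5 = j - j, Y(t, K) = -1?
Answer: 212302/636195 ≈ 0.33371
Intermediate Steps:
F(j) = 20 (F(j) = 20 - 5*(j - j) = 20 - 5*0 = 20 + 0 = 20)
u = -73 (u = 29 - 102 = -73)
I = -144/5 (I = -(-32 + 20)²/5 = -⅕*(-12)² = -⅕*144 = -144/5 ≈ -28.800)
I/u - 2226/36603 = -144/5/(-73) - 2226/36603 = -144/5*(-1/73) - 2226*1/36603 = 144/365 - 106/1743 = 212302/636195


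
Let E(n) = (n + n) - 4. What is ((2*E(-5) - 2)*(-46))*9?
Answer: 12420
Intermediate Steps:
E(n) = -4 + 2*n (E(n) = 2*n - 4 = -4 + 2*n)
((2*E(-5) - 2)*(-46))*9 = ((2*(-4 + 2*(-5)) - 2)*(-46))*9 = ((2*(-4 - 10) - 2)*(-46))*9 = ((2*(-14) - 2)*(-46))*9 = ((-28 - 2)*(-46))*9 = -30*(-46)*9 = 1380*9 = 12420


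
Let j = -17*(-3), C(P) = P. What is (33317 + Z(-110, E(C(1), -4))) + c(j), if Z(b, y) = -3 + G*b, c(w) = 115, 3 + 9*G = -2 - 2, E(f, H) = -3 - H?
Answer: 301631/9 ≈ 33515.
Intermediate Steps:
j = 51
G = -7/9 (G = -1/3 + (-2 - 2)/9 = -1/3 + (1/9)*(-4) = -1/3 - 4/9 = -7/9 ≈ -0.77778)
Z(b, y) = -3 - 7*b/9
(33317 + Z(-110, E(C(1), -4))) + c(j) = (33317 + (-3 - 7/9*(-110))) + 115 = (33317 + (-3 + 770/9)) + 115 = (33317 + 743/9) + 115 = 300596/9 + 115 = 301631/9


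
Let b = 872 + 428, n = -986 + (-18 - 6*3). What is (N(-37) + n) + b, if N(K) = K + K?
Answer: 204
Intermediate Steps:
N(K) = 2*K
n = -1022 (n = -986 + (-18 - 18) = -986 - 36 = -1022)
b = 1300
(N(-37) + n) + b = (2*(-37) - 1022) + 1300 = (-74 - 1022) + 1300 = -1096 + 1300 = 204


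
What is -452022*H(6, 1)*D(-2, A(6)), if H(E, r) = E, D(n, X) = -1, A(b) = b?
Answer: 2712132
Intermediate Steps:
-452022*H(6, 1)*D(-2, A(6)) = -2712132*(-1) = -452022*(-6) = 2712132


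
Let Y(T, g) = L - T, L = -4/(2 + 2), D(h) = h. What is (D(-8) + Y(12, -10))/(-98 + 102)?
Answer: -21/4 ≈ -5.2500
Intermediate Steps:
L = -1 (L = -4/(1*4) = -4/4 = -4*¼ = -1)
Y(T, g) = -1 - T
(D(-8) + Y(12, -10))/(-98 + 102) = (-8 + (-1 - 1*12))/(-98 + 102) = (-8 + (-1 - 12))/4 = (-8 - 13)/4 = (¼)*(-21) = -21/4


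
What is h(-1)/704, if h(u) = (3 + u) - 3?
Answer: -1/704 ≈ -0.0014205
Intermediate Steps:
h(u) = u
h(-1)/704 = -1/704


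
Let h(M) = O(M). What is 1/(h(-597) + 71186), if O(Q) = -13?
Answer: 1/71173 ≈ 1.4050e-5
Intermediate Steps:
h(M) = -13
1/(h(-597) + 71186) = 1/(-13 + 71186) = 1/71173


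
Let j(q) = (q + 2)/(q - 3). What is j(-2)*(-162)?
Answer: 0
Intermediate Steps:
j(q) = (2 + q)/(-3 + q)
j(-2)*(-162) = ((2 - 2)/(-3 - 2))*(-162) = (0/(-5))*(-162) = -⅕*0*(-162) = 0*(-162) = 0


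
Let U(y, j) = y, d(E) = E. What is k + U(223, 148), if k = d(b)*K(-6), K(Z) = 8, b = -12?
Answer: 127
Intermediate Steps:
k = -96 (k = -12*8 = -96)
k + U(223, 148) = -96 + 223 = 127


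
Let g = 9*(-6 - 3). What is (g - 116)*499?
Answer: -98303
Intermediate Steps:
g = -81 (g = 9*(-9) = -81)
(g - 116)*499 = (-81 - 116)*499 = -197*499 = -98303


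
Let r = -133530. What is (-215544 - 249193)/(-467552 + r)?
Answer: 464737/601082 ≈ 0.77317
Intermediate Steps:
(-215544 - 249193)/(-467552 + r) = (-215544 - 249193)/(-467552 - 133530) = -464737/(-601082) = -464737*(-1/601082) = 464737/601082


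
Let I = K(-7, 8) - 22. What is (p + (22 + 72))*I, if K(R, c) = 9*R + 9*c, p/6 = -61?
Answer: 3536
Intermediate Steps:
p = -366 (p = 6*(-61) = -366)
I = -13 (I = (9*(-7) + 9*8) - 22 = (-63 + 72) - 22 = 9 - 22 = -13)
(p + (22 + 72))*I = (-366 + (22 + 72))*(-13) = (-366 + 94)*(-13) = -272*(-13) = 3536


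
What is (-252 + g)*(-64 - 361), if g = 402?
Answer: -63750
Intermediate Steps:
(-252 + g)*(-64 - 361) = (-252 + 402)*(-64 - 361) = 150*(-425) = -63750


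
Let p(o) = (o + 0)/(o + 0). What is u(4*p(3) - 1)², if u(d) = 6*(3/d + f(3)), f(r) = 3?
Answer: 576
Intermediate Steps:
p(o) = 1 (p(o) = o/o = 1)
u(d) = 18 + 18/d (u(d) = 6*(3/d + 3) = 6*(3 + 3/d) = 18 + 18/d)
u(4*p(3) - 1)² = (18 + 18/(4*1 - 1))² = (18 + 18/(4 - 1))² = (18 + 18/3)² = (18 + 18*(⅓))² = (18 + 6)² = 24² = 576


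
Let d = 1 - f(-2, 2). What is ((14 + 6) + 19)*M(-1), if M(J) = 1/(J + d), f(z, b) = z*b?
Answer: 39/4 ≈ 9.7500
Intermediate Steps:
f(z, b) = b*z
d = 5 (d = 1 - 2*(-2) = 1 - 1*(-4) = 1 + 4 = 5)
M(J) = 1/(5 + J) (M(J) = 1/(J + 5) = 1/(5 + J))
((14 + 6) + 19)*M(-1) = ((14 + 6) + 19)/(5 - 1) = (20 + 19)/4 = 39*(1/4) = 39/4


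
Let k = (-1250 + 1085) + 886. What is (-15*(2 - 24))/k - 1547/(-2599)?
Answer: 1973057/1873879 ≈ 1.0529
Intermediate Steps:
k = 721 (k = -165 + 886 = 721)
(-15*(2 - 24))/k - 1547/(-2599) = -15*(2 - 24)/721 - 1547/(-2599) = -15*(-22)*(1/721) - 1547*(-1/2599) = 330*(1/721) + 1547/2599 = 330/721 + 1547/2599 = 1973057/1873879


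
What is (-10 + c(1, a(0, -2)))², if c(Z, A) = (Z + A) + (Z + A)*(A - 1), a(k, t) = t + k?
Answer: 64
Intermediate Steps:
a(k, t) = k + t
c(Z, A) = A + Z + (-1 + A)*(A + Z) (c(Z, A) = (A + Z) + (A + Z)*(-1 + A) = (A + Z) + (-1 + A)*(A + Z) = A + Z + (-1 + A)*(A + Z))
(-10 + c(1, a(0, -2)))² = (-10 + (0 - 2)*((0 - 2) + 1))² = (-10 - 2*(-2 + 1))² = (-10 - 2*(-1))² = (-10 + 2)² = (-8)² = 64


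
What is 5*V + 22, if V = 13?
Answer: 87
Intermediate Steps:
5*V + 22 = 5*13 + 22 = 65 + 22 = 87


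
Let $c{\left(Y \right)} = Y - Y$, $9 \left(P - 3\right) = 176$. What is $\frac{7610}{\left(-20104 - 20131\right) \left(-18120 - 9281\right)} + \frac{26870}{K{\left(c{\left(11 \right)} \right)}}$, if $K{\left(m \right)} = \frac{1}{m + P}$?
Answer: $\frac{1202718852018368}{1984462623} \approx 6.0607 \cdot 10^{5}$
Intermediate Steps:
$P = \frac{203}{9}$ ($P = 3 + \frac{1}{9} \cdot 176 = 3 + \frac{176}{9} = \frac{203}{9} \approx 22.556$)
$c{\left(Y \right)} = 0$
$K{\left(m \right)} = \frac{1}{\frac{203}{9} + m}$ ($K{\left(m \right)} = \frac{1}{m + \frac{203}{9}} = \frac{1}{\frac{203}{9} + m}$)
$\frac{7610}{\left(-20104 - 20131\right) \left(-18120 - 9281\right)} + \frac{26870}{K{\left(c{\left(11 \right)} \right)}} = \frac{7610}{\left(-20104 - 20131\right) \left(-18120 - 9281\right)} + \frac{26870}{9 \frac{1}{203 + 9 \cdot 0}} = \frac{7610}{\left(-40235\right) \left(-27401\right)} + \frac{26870}{9 \frac{1}{203 + 0}} = \frac{7610}{1102479235} + \frac{26870}{9 \cdot \frac{1}{203}} = 7610 \cdot \frac{1}{1102479235} + \frac{26870}{9 \cdot \frac{1}{203}} = \frac{1522}{220495847} + \frac{26870}{\frac{9}{203}} = \frac{1522}{220495847} + 26870 \cdot \frac{203}{9} = \frac{1522}{220495847} + \frac{5454610}{9} = \frac{1202718852018368}{1984462623}$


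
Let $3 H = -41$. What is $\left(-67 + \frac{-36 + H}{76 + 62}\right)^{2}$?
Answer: $\frac{777684769}{171396} \approx 4537.4$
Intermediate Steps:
$H = - \frac{41}{3}$ ($H = \frac{1}{3} \left(-41\right) = - \frac{41}{3} \approx -13.667$)
$\left(-67 + \frac{-36 + H}{76 + 62}\right)^{2} = \left(-67 + \frac{-36 - \frac{41}{3}}{76 + 62}\right)^{2} = \left(-67 - \frac{149}{3 \cdot 138}\right)^{2} = \left(-67 - \frac{149}{414}\right)^{2} = \left(- \frac{27887}{414}\right)^{2} = \frac{777684769}{171396}$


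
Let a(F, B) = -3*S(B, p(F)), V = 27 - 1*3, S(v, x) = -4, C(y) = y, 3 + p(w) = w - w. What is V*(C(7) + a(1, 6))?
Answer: 456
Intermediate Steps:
p(w) = -3 (p(w) = -3 + (w - w) = -3 + 0 = -3)
V = 24 (V = 27 - 3 = 24)
a(F, B) = 12 (a(F, B) = -3*(-4) = 12)
V*(C(7) + a(1, 6)) = 24*(7 + 12) = 24*19 = 456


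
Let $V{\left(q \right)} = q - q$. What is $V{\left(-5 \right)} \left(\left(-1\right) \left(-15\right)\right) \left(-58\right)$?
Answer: $0$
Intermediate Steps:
$V{\left(q \right)} = 0$
$V{\left(-5 \right)} \left(\left(-1\right) \left(-15\right)\right) \left(-58\right) = 0 \left(\left(-1\right) \left(-15\right)\right) \left(-58\right) = 0 \cdot 15 \left(-58\right) = 0 \left(-58\right) = 0$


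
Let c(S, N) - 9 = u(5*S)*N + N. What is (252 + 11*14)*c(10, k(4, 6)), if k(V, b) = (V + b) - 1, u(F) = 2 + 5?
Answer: 32886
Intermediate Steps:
u(F) = 7
k(V, b) = -1 + V + b
c(S, N) = 9 + 8*N (c(S, N) = 9 + (7*N + N) = 9 + 8*N)
(252 + 11*14)*c(10, k(4, 6)) = (252 + 11*14)*(9 + 8*(-1 + 4 + 6)) = (252 + 154)*(9 + 8*9) = 406*(9 + 72) = 406*81 = 32886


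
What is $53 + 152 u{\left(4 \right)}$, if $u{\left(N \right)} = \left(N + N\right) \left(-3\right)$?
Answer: $-3595$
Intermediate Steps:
$u{\left(N \right)} = - 6 N$ ($u{\left(N \right)} = 2 N \left(-3\right) = - 6 N$)
$53 + 152 u{\left(4 \right)} = 53 + 152 \left(\left(-6\right) 4\right) = 53 + 152 \left(-24\right) = 53 - 3648 = -3595$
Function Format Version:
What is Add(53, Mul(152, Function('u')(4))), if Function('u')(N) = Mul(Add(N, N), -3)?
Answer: -3595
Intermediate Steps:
Function('u')(N) = Mul(-6, N) (Function('u')(N) = Mul(Mul(2, N), -3) = Mul(-6, N))
Add(53, Mul(152, Function('u')(4))) = Add(53, Mul(152, Mul(-6, 4))) = Add(53, Mul(152, -24)) = Add(53, -3648) = -3595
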